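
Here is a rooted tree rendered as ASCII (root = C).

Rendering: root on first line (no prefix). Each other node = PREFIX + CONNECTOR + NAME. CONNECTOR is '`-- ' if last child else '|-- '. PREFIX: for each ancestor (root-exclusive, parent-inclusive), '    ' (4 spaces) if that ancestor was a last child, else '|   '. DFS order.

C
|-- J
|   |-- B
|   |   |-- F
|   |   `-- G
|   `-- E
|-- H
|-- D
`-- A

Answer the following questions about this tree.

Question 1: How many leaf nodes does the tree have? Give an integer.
Answer: 6

Derivation:
Leaves (nodes with no children): A, D, E, F, G, H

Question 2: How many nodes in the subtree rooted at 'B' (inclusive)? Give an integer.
Subtree rooted at B contains: B, F, G
Count = 3

Answer: 3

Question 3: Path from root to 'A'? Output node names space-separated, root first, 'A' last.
Answer: C A

Derivation:
Walk down from root: C -> A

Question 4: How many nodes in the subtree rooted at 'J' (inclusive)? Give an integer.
Subtree rooted at J contains: B, E, F, G, J
Count = 5

Answer: 5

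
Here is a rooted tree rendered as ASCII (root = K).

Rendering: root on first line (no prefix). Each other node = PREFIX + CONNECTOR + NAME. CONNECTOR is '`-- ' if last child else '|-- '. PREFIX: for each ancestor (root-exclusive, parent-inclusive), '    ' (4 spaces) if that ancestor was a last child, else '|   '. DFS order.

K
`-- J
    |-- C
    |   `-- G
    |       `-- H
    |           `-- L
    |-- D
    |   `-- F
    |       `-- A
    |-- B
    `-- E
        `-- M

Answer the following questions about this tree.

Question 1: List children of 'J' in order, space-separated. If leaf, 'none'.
Answer: C D B E

Derivation:
Node J's children (from adjacency): C, D, B, E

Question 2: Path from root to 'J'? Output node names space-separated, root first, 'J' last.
Walk down from root: K -> J

Answer: K J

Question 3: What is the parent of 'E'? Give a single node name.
Scan adjacency: E appears as child of J

Answer: J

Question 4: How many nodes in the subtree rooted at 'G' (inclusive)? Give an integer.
Answer: 3

Derivation:
Subtree rooted at G contains: G, H, L
Count = 3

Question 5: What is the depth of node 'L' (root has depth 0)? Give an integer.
Path from root to L: K -> J -> C -> G -> H -> L
Depth = number of edges = 5

Answer: 5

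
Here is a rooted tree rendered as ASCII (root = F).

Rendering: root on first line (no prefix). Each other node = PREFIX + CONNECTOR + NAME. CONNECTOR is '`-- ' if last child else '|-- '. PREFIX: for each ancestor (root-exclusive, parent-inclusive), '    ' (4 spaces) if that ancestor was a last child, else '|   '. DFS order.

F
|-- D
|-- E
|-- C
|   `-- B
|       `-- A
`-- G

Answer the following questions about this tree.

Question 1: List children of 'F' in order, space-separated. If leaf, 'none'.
Answer: D E C G

Derivation:
Node F's children (from adjacency): D, E, C, G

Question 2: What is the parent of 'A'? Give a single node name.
Scan adjacency: A appears as child of B

Answer: B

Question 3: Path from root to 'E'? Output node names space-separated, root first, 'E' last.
Answer: F E

Derivation:
Walk down from root: F -> E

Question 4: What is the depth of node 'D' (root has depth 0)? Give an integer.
Path from root to D: F -> D
Depth = number of edges = 1

Answer: 1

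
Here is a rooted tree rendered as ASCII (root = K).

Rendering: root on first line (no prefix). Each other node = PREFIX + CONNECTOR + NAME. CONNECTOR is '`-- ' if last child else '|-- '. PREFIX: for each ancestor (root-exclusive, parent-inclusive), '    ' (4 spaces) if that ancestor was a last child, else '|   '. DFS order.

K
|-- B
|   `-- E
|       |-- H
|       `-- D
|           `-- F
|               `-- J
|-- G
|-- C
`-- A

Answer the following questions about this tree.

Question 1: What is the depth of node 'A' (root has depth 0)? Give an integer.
Path from root to A: K -> A
Depth = number of edges = 1

Answer: 1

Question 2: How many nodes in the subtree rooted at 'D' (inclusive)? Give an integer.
Subtree rooted at D contains: D, F, J
Count = 3

Answer: 3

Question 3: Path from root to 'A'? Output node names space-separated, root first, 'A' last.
Answer: K A

Derivation:
Walk down from root: K -> A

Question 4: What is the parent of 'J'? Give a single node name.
Scan adjacency: J appears as child of F

Answer: F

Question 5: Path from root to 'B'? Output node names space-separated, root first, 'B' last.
Answer: K B

Derivation:
Walk down from root: K -> B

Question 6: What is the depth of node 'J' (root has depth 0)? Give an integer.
Answer: 5

Derivation:
Path from root to J: K -> B -> E -> D -> F -> J
Depth = number of edges = 5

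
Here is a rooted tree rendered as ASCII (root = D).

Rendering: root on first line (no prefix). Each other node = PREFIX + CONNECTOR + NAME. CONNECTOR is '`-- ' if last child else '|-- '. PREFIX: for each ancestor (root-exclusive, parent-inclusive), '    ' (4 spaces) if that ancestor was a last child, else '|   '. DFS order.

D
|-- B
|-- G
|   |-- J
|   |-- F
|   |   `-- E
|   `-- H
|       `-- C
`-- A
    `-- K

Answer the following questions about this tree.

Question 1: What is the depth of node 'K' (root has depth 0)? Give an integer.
Answer: 2

Derivation:
Path from root to K: D -> A -> K
Depth = number of edges = 2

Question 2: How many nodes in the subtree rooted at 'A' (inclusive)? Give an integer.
Answer: 2

Derivation:
Subtree rooted at A contains: A, K
Count = 2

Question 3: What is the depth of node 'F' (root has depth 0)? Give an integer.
Path from root to F: D -> G -> F
Depth = number of edges = 2

Answer: 2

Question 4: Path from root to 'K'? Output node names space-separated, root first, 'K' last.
Answer: D A K

Derivation:
Walk down from root: D -> A -> K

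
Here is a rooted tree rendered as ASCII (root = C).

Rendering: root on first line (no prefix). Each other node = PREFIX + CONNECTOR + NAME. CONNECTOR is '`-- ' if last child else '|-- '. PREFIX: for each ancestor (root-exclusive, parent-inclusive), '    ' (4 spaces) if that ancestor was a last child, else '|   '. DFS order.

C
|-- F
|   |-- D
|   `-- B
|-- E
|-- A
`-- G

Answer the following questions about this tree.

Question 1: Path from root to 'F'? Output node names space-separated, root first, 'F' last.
Walk down from root: C -> F

Answer: C F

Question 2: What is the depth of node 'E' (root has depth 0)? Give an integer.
Answer: 1

Derivation:
Path from root to E: C -> E
Depth = number of edges = 1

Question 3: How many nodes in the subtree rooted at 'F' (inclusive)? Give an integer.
Answer: 3

Derivation:
Subtree rooted at F contains: B, D, F
Count = 3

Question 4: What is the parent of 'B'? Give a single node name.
Answer: F

Derivation:
Scan adjacency: B appears as child of F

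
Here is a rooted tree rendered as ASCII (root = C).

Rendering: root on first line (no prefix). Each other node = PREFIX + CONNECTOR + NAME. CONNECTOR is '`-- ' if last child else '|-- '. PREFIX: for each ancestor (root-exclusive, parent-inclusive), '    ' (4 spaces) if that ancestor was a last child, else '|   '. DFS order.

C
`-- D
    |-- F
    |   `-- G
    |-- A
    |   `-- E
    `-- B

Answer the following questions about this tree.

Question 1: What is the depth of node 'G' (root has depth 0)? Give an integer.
Answer: 3

Derivation:
Path from root to G: C -> D -> F -> G
Depth = number of edges = 3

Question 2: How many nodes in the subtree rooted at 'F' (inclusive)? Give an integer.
Answer: 2

Derivation:
Subtree rooted at F contains: F, G
Count = 2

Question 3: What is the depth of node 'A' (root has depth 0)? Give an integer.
Path from root to A: C -> D -> A
Depth = number of edges = 2

Answer: 2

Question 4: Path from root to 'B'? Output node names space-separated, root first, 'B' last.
Walk down from root: C -> D -> B

Answer: C D B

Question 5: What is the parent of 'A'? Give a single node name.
Answer: D

Derivation:
Scan adjacency: A appears as child of D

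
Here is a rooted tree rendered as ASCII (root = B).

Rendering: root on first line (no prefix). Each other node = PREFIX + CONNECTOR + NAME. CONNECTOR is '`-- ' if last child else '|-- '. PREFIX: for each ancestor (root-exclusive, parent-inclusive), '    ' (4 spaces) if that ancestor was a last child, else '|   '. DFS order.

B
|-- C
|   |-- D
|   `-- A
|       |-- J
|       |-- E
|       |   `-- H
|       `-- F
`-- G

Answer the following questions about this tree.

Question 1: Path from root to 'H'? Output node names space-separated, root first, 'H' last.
Answer: B C A E H

Derivation:
Walk down from root: B -> C -> A -> E -> H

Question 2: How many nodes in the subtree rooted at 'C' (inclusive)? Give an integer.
Subtree rooted at C contains: A, C, D, E, F, H, J
Count = 7

Answer: 7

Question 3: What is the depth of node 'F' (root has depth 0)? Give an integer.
Answer: 3

Derivation:
Path from root to F: B -> C -> A -> F
Depth = number of edges = 3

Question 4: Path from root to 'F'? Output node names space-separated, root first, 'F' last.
Answer: B C A F

Derivation:
Walk down from root: B -> C -> A -> F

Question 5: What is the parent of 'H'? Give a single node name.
Answer: E

Derivation:
Scan adjacency: H appears as child of E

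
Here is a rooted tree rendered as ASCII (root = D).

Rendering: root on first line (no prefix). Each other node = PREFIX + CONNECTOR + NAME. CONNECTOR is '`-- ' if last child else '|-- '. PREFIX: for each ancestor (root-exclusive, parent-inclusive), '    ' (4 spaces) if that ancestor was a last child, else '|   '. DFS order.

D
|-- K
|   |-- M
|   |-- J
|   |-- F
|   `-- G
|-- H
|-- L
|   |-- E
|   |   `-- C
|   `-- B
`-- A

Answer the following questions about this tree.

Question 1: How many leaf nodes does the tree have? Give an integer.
Answer: 8

Derivation:
Leaves (nodes with no children): A, B, C, F, G, H, J, M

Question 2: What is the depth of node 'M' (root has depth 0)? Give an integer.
Path from root to M: D -> K -> M
Depth = number of edges = 2

Answer: 2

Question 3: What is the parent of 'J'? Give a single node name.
Scan adjacency: J appears as child of K

Answer: K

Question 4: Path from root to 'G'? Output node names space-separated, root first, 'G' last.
Walk down from root: D -> K -> G

Answer: D K G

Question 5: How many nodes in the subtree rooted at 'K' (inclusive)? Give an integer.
Subtree rooted at K contains: F, G, J, K, M
Count = 5

Answer: 5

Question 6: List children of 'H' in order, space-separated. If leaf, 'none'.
Answer: none

Derivation:
Node H's children (from adjacency): (leaf)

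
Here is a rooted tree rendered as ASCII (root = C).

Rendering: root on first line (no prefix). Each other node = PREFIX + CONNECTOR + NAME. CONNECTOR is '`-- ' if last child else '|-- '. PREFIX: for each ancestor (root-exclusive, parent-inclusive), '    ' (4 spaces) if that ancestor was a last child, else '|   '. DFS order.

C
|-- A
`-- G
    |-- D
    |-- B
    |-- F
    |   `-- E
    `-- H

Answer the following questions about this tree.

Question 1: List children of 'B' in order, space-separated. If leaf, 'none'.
Node B's children (from adjacency): (leaf)

Answer: none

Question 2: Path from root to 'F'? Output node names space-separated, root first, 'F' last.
Answer: C G F

Derivation:
Walk down from root: C -> G -> F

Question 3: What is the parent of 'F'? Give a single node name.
Scan adjacency: F appears as child of G

Answer: G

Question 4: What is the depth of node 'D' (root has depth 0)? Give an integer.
Answer: 2

Derivation:
Path from root to D: C -> G -> D
Depth = number of edges = 2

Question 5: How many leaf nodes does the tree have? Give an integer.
Answer: 5

Derivation:
Leaves (nodes with no children): A, B, D, E, H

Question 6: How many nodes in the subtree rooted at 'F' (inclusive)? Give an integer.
Subtree rooted at F contains: E, F
Count = 2

Answer: 2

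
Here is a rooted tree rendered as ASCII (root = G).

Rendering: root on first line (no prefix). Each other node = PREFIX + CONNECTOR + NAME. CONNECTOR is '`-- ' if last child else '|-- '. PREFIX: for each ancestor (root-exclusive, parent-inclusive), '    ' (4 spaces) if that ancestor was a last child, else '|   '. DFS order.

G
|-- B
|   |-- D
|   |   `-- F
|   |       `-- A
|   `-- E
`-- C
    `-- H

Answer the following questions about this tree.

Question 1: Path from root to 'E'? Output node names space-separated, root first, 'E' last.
Answer: G B E

Derivation:
Walk down from root: G -> B -> E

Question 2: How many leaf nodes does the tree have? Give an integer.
Leaves (nodes with no children): A, E, H

Answer: 3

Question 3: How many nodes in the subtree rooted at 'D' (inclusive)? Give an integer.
Subtree rooted at D contains: A, D, F
Count = 3

Answer: 3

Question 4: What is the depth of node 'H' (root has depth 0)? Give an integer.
Path from root to H: G -> C -> H
Depth = number of edges = 2

Answer: 2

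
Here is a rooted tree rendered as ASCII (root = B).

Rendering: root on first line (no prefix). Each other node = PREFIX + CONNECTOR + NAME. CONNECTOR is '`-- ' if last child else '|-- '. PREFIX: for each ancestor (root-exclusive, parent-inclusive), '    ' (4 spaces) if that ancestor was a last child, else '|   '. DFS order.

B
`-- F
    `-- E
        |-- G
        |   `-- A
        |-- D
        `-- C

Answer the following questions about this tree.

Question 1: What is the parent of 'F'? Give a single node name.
Scan adjacency: F appears as child of B

Answer: B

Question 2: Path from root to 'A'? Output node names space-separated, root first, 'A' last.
Walk down from root: B -> F -> E -> G -> A

Answer: B F E G A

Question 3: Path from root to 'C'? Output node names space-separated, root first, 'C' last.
Walk down from root: B -> F -> E -> C

Answer: B F E C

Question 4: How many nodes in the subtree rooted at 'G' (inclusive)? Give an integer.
Answer: 2

Derivation:
Subtree rooted at G contains: A, G
Count = 2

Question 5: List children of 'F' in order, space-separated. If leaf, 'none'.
Answer: E

Derivation:
Node F's children (from adjacency): E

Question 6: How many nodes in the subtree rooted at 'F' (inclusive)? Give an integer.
Answer: 6

Derivation:
Subtree rooted at F contains: A, C, D, E, F, G
Count = 6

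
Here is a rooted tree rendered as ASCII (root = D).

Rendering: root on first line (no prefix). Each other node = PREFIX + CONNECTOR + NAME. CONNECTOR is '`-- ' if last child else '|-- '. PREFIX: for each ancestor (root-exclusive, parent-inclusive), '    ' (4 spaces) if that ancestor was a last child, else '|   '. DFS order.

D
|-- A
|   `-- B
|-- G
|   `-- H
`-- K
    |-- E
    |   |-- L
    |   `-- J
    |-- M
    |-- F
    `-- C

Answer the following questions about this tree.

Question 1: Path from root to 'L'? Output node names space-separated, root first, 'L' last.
Walk down from root: D -> K -> E -> L

Answer: D K E L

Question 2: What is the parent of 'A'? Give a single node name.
Scan adjacency: A appears as child of D

Answer: D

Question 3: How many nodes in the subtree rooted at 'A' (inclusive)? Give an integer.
Answer: 2

Derivation:
Subtree rooted at A contains: A, B
Count = 2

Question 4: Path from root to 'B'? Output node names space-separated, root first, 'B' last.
Walk down from root: D -> A -> B

Answer: D A B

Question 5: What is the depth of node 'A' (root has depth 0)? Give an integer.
Answer: 1

Derivation:
Path from root to A: D -> A
Depth = number of edges = 1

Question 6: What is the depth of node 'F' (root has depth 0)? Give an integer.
Answer: 2

Derivation:
Path from root to F: D -> K -> F
Depth = number of edges = 2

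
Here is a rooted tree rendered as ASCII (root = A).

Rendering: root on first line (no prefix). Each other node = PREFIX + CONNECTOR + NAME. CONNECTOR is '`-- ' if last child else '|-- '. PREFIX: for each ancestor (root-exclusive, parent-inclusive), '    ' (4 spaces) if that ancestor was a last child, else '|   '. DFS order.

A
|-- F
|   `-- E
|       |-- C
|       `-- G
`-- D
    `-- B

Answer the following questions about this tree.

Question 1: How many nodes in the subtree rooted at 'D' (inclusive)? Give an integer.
Answer: 2

Derivation:
Subtree rooted at D contains: B, D
Count = 2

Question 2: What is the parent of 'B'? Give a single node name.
Scan adjacency: B appears as child of D

Answer: D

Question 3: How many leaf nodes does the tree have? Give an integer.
Leaves (nodes with no children): B, C, G

Answer: 3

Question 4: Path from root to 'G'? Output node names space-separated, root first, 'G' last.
Answer: A F E G

Derivation:
Walk down from root: A -> F -> E -> G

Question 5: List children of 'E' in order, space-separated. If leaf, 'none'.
Node E's children (from adjacency): C, G

Answer: C G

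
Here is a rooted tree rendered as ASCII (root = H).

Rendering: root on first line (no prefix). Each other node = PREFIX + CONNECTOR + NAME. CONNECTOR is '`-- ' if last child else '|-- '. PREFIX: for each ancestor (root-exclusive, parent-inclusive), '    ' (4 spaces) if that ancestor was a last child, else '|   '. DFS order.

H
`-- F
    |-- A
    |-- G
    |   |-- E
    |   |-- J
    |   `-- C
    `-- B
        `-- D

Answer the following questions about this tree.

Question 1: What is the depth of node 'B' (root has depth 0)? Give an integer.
Answer: 2

Derivation:
Path from root to B: H -> F -> B
Depth = number of edges = 2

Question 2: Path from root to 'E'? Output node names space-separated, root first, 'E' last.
Walk down from root: H -> F -> G -> E

Answer: H F G E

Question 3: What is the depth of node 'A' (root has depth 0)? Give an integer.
Path from root to A: H -> F -> A
Depth = number of edges = 2

Answer: 2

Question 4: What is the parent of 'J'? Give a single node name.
Scan adjacency: J appears as child of G

Answer: G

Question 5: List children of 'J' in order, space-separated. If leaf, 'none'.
Node J's children (from adjacency): (leaf)

Answer: none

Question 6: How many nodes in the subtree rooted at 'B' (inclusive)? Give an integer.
Subtree rooted at B contains: B, D
Count = 2

Answer: 2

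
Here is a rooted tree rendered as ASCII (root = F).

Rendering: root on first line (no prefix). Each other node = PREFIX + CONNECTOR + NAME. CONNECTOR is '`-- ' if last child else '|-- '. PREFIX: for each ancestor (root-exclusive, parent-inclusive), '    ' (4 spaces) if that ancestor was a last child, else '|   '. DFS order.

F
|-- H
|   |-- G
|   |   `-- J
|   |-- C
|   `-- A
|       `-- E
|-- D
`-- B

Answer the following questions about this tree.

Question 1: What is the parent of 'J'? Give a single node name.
Answer: G

Derivation:
Scan adjacency: J appears as child of G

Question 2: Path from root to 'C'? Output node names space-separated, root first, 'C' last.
Answer: F H C

Derivation:
Walk down from root: F -> H -> C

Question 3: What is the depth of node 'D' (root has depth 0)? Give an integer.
Answer: 1

Derivation:
Path from root to D: F -> D
Depth = number of edges = 1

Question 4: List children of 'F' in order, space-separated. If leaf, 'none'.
Answer: H D B

Derivation:
Node F's children (from adjacency): H, D, B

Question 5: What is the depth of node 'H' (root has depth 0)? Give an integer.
Answer: 1

Derivation:
Path from root to H: F -> H
Depth = number of edges = 1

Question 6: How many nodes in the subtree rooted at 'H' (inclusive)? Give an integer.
Answer: 6

Derivation:
Subtree rooted at H contains: A, C, E, G, H, J
Count = 6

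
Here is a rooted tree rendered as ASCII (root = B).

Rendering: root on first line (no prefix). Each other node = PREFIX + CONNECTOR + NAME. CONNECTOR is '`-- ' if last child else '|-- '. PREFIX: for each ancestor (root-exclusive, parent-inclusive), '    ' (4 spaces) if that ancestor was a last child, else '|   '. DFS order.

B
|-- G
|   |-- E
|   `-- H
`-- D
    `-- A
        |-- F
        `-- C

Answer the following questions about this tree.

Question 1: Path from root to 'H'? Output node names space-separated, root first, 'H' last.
Answer: B G H

Derivation:
Walk down from root: B -> G -> H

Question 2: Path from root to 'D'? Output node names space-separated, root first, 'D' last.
Walk down from root: B -> D

Answer: B D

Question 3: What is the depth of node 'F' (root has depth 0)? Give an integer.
Path from root to F: B -> D -> A -> F
Depth = number of edges = 3

Answer: 3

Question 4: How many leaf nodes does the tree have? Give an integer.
Leaves (nodes with no children): C, E, F, H

Answer: 4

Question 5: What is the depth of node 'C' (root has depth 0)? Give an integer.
Answer: 3

Derivation:
Path from root to C: B -> D -> A -> C
Depth = number of edges = 3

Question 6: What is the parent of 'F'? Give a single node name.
Scan adjacency: F appears as child of A

Answer: A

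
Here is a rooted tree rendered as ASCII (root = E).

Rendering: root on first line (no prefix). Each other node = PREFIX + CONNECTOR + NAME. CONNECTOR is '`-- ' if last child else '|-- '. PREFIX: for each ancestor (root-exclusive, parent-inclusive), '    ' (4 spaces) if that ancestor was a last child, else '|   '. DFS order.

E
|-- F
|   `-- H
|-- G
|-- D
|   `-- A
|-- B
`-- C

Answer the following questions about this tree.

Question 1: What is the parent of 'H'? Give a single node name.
Answer: F

Derivation:
Scan adjacency: H appears as child of F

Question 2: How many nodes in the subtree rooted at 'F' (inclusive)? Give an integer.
Subtree rooted at F contains: F, H
Count = 2

Answer: 2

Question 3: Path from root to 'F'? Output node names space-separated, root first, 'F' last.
Answer: E F

Derivation:
Walk down from root: E -> F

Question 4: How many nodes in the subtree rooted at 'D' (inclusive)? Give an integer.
Answer: 2

Derivation:
Subtree rooted at D contains: A, D
Count = 2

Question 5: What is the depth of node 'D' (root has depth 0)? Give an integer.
Path from root to D: E -> D
Depth = number of edges = 1

Answer: 1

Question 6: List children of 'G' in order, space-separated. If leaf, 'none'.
Node G's children (from adjacency): (leaf)

Answer: none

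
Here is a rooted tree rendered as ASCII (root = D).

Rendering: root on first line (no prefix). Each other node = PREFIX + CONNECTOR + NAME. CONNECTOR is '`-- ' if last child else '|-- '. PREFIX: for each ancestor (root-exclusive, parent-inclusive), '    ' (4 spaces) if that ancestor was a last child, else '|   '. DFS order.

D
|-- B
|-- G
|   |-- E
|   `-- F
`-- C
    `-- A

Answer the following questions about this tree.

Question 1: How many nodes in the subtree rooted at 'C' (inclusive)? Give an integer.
Subtree rooted at C contains: A, C
Count = 2

Answer: 2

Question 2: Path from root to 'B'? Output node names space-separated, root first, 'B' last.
Answer: D B

Derivation:
Walk down from root: D -> B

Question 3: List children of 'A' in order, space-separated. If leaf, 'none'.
Answer: none

Derivation:
Node A's children (from adjacency): (leaf)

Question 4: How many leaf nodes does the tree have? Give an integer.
Leaves (nodes with no children): A, B, E, F

Answer: 4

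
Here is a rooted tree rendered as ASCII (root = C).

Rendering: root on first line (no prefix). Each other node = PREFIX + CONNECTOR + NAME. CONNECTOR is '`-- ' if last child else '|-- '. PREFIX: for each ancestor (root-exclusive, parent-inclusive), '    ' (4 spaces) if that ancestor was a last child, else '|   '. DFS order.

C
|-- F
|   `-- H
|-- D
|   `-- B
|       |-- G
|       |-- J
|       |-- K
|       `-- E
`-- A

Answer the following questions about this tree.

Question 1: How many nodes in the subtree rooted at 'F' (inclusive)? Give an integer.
Answer: 2

Derivation:
Subtree rooted at F contains: F, H
Count = 2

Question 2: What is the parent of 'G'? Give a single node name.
Answer: B

Derivation:
Scan adjacency: G appears as child of B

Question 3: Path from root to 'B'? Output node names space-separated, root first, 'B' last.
Answer: C D B

Derivation:
Walk down from root: C -> D -> B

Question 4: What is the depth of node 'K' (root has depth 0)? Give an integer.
Answer: 3

Derivation:
Path from root to K: C -> D -> B -> K
Depth = number of edges = 3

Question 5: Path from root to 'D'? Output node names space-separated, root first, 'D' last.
Walk down from root: C -> D

Answer: C D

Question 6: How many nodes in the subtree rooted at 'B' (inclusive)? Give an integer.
Answer: 5

Derivation:
Subtree rooted at B contains: B, E, G, J, K
Count = 5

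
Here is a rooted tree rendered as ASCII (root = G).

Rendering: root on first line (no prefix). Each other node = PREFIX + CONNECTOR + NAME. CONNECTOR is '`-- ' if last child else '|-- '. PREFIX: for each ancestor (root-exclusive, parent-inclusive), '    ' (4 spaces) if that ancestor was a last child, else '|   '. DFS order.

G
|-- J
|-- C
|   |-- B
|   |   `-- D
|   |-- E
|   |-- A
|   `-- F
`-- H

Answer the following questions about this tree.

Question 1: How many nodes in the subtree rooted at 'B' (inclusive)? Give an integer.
Answer: 2

Derivation:
Subtree rooted at B contains: B, D
Count = 2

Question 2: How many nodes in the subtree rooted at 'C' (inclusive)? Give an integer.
Subtree rooted at C contains: A, B, C, D, E, F
Count = 6

Answer: 6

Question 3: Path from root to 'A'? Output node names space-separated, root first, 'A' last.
Walk down from root: G -> C -> A

Answer: G C A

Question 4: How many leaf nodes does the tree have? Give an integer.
Leaves (nodes with no children): A, D, E, F, H, J

Answer: 6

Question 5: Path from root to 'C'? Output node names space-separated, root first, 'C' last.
Answer: G C

Derivation:
Walk down from root: G -> C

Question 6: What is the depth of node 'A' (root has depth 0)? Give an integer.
Answer: 2

Derivation:
Path from root to A: G -> C -> A
Depth = number of edges = 2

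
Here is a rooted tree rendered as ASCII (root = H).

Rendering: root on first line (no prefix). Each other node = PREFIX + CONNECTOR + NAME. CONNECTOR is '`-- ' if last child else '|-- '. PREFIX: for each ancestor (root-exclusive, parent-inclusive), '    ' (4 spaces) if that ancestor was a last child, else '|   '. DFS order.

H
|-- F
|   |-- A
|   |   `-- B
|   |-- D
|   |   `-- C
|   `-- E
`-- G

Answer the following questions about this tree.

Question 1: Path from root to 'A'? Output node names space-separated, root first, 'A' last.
Walk down from root: H -> F -> A

Answer: H F A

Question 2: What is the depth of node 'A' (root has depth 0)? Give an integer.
Answer: 2

Derivation:
Path from root to A: H -> F -> A
Depth = number of edges = 2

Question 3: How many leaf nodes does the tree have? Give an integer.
Leaves (nodes with no children): B, C, E, G

Answer: 4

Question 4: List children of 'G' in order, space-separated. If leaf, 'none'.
Node G's children (from adjacency): (leaf)

Answer: none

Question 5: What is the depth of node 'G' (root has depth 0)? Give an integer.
Answer: 1

Derivation:
Path from root to G: H -> G
Depth = number of edges = 1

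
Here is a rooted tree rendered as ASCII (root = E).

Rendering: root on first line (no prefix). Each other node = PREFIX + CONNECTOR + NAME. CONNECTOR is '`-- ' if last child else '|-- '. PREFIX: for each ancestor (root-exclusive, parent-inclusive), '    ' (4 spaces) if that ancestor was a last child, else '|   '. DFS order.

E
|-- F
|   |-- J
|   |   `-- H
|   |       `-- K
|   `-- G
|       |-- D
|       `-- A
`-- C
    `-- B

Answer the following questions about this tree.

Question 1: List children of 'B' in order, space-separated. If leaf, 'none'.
Answer: none

Derivation:
Node B's children (from adjacency): (leaf)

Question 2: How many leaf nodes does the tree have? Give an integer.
Answer: 4

Derivation:
Leaves (nodes with no children): A, B, D, K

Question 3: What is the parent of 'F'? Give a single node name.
Scan adjacency: F appears as child of E

Answer: E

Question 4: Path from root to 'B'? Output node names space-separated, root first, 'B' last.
Answer: E C B

Derivation:
Walk down from root: E -> C -> B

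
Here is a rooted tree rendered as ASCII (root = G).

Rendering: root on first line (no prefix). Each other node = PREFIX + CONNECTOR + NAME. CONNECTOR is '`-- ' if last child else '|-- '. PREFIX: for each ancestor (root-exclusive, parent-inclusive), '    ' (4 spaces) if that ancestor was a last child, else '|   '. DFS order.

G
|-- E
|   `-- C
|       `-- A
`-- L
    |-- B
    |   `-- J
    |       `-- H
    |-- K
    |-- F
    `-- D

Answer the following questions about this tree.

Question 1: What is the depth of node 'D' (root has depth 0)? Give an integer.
Answer: 2

Derivation:
Path from root to D: G -> L -> D
Depth = number of edges = 2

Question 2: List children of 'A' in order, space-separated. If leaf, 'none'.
Node A's children (from adjacency): (leaf)

Answer: none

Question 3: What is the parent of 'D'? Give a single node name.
Scan adjacency: D appears as child of L

Answer: L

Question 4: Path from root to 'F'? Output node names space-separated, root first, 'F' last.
Walk down from root: G -> L -> F

Answer: G L F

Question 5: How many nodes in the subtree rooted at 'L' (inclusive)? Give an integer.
Answer: 7

Derivation:
Subtree rooted at L contains: B, D, F, H, J, K, L
Count = 7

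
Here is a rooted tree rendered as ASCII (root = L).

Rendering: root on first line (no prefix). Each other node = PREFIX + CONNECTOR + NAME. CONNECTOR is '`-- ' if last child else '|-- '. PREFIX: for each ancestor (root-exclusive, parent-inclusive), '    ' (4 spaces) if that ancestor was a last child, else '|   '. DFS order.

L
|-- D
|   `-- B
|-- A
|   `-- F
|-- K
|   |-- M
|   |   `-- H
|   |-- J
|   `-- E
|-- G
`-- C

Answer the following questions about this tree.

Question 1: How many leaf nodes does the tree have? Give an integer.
Answer: 7

Derivation:
Leaves (nodes with no children): B, C, E, F, G, H, J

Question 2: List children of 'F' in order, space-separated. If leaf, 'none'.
Node F's children (from adjacency): (leaf)

Answer: none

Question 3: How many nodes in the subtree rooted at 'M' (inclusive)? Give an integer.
Subtree rooted at M contains: H, M
Count = 2

Answer: 2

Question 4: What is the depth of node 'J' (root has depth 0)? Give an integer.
Answer: 2

Derivation:
Path from root to J: L -> K -> J
Depth = number of edges = 2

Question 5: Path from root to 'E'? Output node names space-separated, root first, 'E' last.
Walk down from root: L -> K -> E

Answer: L K E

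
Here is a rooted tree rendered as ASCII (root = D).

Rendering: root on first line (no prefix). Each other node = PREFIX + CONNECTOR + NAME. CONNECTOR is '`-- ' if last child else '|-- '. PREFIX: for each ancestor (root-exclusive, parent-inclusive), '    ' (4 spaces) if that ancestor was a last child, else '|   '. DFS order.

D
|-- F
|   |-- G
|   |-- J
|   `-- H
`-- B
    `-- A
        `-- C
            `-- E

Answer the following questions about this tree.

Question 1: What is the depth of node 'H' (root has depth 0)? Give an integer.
Answer: 2

Derivation:
Path from root to H: D -> F -> H
Depth = number of edges = 2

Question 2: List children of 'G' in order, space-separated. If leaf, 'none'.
Node G's children (from adjacency): (leaf)

Answer: none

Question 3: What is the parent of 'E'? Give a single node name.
Answer: C

Derivation:
Scan adjacency: E appears as child of C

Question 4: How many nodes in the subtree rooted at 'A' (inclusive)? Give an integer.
Answer: 3

Derivation:
Subtree rooted at A contains: A, C, E
Count = 3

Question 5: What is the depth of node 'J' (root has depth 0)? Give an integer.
Path from root to J: D -> F -> J
Depth = number of edges = 2

Answer: 2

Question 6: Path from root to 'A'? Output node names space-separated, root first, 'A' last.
Walk down from root: D -> B -> A

Answer: D B A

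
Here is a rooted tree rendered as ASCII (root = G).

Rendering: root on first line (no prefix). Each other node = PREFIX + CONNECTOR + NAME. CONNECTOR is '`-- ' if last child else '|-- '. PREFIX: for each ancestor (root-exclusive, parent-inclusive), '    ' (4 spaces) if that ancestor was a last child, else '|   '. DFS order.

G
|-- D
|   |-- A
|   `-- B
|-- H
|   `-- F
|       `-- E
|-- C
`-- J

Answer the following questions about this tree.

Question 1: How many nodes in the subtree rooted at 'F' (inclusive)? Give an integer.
Subtree rooted at F contains: E, F
Count = 2

Answer: 2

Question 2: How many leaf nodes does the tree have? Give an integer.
Leaves (nodes with no children): A, B, C, E, J

Answer: 5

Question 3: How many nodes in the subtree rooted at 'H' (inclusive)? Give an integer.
Answer: 3

Derivation:
Subtree rooted at H contains: E, F, H
Count = 3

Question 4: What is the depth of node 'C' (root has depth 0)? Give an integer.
Answer: 1

Derivation:
Path from root to C: G -> C
Depth = number of edges = 1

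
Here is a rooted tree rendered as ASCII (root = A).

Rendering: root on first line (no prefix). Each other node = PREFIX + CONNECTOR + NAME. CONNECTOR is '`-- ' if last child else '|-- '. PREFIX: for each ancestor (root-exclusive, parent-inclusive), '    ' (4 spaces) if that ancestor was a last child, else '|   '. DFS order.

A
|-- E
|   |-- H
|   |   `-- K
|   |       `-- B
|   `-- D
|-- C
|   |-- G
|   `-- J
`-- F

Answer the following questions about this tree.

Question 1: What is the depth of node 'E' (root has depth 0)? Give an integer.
Answer: 1

Derivation:
Path from root to E: A -> E
Depth = number of edges = 1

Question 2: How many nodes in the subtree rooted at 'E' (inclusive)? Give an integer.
Answer: 5

Derivation:
Subtree rooted at E contains: B, D, E, H, K
Count = 5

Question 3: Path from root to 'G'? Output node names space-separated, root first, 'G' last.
Answer: A C G

Derivation:
Walk down from root: A -> C -> G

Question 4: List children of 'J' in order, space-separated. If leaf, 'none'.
Node J's children (from adjacency): (leaf)

Answer: none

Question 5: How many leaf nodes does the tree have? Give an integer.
Answer: 5

Derivation:
Leaves (nodes with no children): B, D, F, G, J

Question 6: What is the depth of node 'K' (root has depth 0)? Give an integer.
Answer: 3

Derivation:
Path from root to K: A -> E -> H -> K
Depth = number of edges = 3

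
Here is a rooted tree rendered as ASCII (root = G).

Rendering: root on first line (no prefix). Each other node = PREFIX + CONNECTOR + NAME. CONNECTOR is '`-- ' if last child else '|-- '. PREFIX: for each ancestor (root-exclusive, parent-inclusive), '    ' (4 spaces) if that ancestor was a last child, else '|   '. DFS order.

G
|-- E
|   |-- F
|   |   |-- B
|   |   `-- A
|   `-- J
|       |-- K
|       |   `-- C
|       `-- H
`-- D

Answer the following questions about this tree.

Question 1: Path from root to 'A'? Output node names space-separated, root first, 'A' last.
Answer: G E F A

Derivation:
Walk down from root: G -> E -> F -> A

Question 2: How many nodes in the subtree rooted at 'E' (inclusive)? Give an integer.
Answer: 8

Derivation:
Subtree rooted at E contains: A, B, C, E, F, H, J, K
Count = 8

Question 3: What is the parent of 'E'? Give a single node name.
Answer: G

Derivation:
Scan adjacency: E appears as child of G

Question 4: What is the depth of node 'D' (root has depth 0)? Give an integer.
Answer: 1

Derivation:
Path from root to D: G -> D
Depth = number of edges = 1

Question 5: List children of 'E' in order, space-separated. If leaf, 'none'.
Node E's children (from adjacency): F, J

Answer: F J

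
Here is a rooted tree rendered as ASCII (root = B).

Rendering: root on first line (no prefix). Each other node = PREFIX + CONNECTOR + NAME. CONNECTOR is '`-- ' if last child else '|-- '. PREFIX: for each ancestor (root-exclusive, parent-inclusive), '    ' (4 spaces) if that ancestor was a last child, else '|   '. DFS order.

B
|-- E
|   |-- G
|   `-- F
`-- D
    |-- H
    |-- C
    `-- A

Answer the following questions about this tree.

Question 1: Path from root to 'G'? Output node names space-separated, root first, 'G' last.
Answer: B E G

Derivation:
Walk down from root: B -> E -> G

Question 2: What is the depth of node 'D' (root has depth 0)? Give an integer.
Path from root to D: B -> D
Depth = number of edges = 1

Answer: 1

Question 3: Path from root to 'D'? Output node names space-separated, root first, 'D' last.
Walk down from root: B -> D

Answer: B D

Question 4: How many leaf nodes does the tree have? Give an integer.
Answer: 5

Derivation:
Leaves (nodes with no children): A, C, F, G, H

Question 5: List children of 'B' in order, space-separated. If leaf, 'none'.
Node B's children (from adjacency): E, D

Answer: E D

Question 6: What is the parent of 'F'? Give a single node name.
Answer: E

Derivation:
Scan adjacency: F appears as child of E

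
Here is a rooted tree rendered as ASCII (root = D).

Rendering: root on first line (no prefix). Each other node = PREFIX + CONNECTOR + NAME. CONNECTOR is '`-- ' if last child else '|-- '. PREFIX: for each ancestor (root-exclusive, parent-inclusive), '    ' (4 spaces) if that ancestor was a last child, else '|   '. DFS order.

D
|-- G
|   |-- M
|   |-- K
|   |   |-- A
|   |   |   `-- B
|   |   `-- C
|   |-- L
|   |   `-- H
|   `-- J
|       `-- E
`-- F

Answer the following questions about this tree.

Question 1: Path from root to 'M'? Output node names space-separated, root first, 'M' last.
Answer: D G M

Derivation:
Walk down from root: D -> G -> M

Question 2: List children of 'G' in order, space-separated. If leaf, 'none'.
Answer: M K L J

Derivation:
Node G's children (from adjacency): M, K, L, J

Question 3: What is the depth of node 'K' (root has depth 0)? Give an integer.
Path from root to K: D -> G -> K
Depth = number of edges = 2

Answer: 2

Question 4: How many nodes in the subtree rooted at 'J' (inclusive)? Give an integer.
Answer: 2

Derivation:
Subtree rooted at J contains: E, J
Count = 2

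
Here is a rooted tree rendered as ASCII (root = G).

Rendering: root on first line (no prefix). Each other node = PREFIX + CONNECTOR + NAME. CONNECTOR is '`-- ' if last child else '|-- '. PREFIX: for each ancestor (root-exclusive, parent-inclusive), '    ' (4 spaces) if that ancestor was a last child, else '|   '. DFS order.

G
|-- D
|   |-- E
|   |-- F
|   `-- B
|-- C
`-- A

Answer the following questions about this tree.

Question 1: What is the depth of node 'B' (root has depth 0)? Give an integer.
Path from root to B: G -> D -> B
Depth = number of edges = 2

Answer: 2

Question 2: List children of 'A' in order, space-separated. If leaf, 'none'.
Answer: none

Derivation:
Node A's children (from adjacency): (leaf)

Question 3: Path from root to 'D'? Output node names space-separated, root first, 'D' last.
Answer: G D

Derivation:
Walk down from root: G -> D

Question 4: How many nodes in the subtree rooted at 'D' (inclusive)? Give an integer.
Subtree rooted at D contains: B, D, E, F
Count = 4

Answer: 4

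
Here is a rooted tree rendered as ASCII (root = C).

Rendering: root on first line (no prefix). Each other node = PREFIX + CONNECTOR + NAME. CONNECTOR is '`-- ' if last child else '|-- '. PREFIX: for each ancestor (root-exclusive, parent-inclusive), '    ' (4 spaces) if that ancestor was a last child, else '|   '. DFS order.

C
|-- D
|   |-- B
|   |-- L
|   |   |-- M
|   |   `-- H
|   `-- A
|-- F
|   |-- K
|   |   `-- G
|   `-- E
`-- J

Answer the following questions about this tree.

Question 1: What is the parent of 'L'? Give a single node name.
Scan adjacency: L appears as child of D

Answer: D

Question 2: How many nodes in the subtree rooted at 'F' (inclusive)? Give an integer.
Answer: 4

Derivation:
Subtree rooted at F contains: E, F, G, K
Count = 4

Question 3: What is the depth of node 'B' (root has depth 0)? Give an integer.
Answer: 2

Derivation:
Path from root to B: C -> D -> B
Depth = number of edges = 2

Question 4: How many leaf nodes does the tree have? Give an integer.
Leaves (nodes with no children): A, B, E, G, H, J, M

Answer: 7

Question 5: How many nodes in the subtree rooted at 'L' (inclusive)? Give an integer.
Answer: 3

Derivation:
Subtree rooted at L contains: H, L, M
Count = 3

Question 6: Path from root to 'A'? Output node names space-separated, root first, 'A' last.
Walk down from root: C -> D -> A

Answer: C D A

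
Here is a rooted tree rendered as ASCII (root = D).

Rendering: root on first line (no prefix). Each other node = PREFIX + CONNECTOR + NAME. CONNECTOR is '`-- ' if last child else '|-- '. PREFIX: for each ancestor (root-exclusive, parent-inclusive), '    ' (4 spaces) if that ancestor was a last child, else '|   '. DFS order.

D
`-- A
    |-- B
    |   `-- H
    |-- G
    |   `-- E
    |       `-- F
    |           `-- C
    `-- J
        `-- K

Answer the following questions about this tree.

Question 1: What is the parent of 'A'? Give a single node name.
Scan adjacency: A appears as child of D

Answer: D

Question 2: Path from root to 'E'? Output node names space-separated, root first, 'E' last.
Walk down from root: D -> A -> G -> E

Answer: D A G E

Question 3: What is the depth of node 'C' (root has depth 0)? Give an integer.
Path from root to C: D -> A -> G -> E -> F -> C
Depth = number of edges = 5

Answer: 5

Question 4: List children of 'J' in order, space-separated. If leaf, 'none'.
Answer: K

Derivation:
Node J's children (from adjacency): K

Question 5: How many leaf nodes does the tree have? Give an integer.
Answer: 3

Derivation:
Leaves (nodes with no children): C, H, K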